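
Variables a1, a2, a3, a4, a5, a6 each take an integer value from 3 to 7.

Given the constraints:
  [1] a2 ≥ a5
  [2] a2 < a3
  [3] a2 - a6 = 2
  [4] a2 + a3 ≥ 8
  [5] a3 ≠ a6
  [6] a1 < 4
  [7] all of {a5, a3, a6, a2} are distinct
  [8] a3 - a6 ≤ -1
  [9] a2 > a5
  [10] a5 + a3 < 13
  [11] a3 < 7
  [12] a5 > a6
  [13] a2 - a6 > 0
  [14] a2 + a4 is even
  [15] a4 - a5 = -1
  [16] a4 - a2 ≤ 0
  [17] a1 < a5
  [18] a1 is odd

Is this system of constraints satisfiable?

Unsatisfiable

Constraints 2, 8, 9, and 12 give a5 < a2, a2 < a3, a3 < a6, a6 < a5. Chaining: a5 < a2 < a3 < a6 < a5, which forces a5 < a5 — impossible.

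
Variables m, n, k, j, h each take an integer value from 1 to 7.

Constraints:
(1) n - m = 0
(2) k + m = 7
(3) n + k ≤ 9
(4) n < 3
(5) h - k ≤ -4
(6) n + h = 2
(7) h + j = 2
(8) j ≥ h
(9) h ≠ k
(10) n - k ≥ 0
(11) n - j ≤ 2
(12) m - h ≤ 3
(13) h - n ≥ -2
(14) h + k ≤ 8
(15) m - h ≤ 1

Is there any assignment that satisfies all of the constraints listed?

Constraints 5, 10, and 13 give k − h ≥ 4, h − n ≥ -2, n − k ≥ 0.
Adding all 3 inequalities: the left sides telescope to 0, and the right sides sum to 4 + (-2) + 0 = 2. So 0 ≥ 2, which is false.

Unsatisfiable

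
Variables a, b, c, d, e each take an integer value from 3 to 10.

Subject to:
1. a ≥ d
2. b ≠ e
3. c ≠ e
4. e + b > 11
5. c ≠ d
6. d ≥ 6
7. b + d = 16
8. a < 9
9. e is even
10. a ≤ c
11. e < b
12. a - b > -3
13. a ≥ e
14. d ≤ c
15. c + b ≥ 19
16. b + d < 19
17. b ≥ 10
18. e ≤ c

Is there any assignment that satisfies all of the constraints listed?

One satisfying assignment is a = 8, b = 10, c = 10, d = 6, e = 4.
For the less obvious constraints — constraint 4: e + b = 14; constraint 7: b + d = 16; constraint 12: a - b = -2 — and the others hold by inspection.

Satisfiable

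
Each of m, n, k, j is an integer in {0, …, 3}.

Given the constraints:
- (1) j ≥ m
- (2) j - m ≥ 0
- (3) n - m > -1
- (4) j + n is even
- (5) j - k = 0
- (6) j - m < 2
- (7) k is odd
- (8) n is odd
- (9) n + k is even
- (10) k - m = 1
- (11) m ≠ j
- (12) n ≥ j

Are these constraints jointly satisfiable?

Try m = 2, n = 3, k = 3, j = 3.
Check constraint 2: j - m = 1; constraint 3: n - m = 1. The remaining constraints are straightforward to verify.

Satisfiable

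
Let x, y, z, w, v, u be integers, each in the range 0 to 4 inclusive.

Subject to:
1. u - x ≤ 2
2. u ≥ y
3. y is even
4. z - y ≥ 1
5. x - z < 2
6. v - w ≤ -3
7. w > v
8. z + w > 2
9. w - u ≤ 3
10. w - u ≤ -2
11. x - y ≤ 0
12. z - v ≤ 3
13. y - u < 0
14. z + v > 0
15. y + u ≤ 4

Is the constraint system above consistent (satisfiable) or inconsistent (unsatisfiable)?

Constraints 1, 4, 6, 10, 11, and 12 give v − z ≥ -3, z − y ≥ 1, y − x ≥ 0, x − u ≥ -2, u − w ≥ 2, w − v ≥ 3.
Adding all 6 inequalities: the left sides telescope to 0, and the right sides sum to (-3) + 1 + 0 + (-2) + 2 + 3 = 1. So 0 ≥ 1, which is false.

Unsatisfiable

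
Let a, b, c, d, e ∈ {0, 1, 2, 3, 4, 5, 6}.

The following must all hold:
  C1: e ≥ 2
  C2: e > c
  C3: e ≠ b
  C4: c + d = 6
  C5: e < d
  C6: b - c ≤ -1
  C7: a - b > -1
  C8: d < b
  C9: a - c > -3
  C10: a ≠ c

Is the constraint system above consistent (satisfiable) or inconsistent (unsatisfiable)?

Constraints 2, 5, 6, and 8 give c < e, e < d, d < b, b < c. Chaining: c < e < d < b < c, which forces c < c — impossible.

Unsatisfiable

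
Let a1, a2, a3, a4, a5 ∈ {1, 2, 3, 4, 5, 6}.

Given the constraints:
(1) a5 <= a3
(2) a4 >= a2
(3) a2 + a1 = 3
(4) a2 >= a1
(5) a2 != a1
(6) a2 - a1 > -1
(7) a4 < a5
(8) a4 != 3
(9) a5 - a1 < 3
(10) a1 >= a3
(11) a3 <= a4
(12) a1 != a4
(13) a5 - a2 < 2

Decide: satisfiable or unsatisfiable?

Unsatisfiable

Constraints 1, 2, 4, 7, and 10 give a4 < a5, a5 ≤ a3, a3 ≤ a1, a1 ≤ a2, a2 ≤ a4. Chaining: a4 < a5 ≤ a3 ≤ a1 ≤ a2 ≤ a4, which forces a4 < a4 — impossible.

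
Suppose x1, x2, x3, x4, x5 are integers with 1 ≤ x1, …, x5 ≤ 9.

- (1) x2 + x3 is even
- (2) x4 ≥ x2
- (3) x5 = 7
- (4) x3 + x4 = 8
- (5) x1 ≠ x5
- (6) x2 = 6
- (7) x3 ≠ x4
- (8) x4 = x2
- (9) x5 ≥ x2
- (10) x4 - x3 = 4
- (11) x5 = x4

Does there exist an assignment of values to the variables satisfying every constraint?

Constraint 3 fixes x5 = 7 and constraint 6 fixes x2 = 6. Constraints 8 and 11 give x5 = x4 = x2, so x5 = x2. But 7 ≠ 6 — contradiction.

Unsatisfiable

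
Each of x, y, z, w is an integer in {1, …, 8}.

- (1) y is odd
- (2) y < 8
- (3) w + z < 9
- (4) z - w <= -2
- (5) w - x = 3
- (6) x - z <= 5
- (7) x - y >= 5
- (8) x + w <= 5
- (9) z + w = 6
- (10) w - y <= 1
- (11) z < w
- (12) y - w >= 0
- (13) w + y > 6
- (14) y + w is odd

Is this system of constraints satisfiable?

Constraints 4, 6, 7, and 12 give z − x ≥ -5, x − y ≥ 5, y − w ≥ 0, w − z ≥ 2.
Adding all 4 inequalities: the left sides telescope to 0, and the right sides sum to (-5) + 5 + 0 + 2 = 2. So 0 ≥ 2, which is false.

Unsatisfiable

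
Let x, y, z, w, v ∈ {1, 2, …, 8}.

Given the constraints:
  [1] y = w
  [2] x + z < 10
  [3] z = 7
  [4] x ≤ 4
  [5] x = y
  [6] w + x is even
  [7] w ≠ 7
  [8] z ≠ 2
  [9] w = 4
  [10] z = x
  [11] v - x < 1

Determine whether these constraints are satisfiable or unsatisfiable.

Unsatisfiable

Constraint 3 fixes z = 7 and constraint 9 fixes w = 4. Constraints 1, 5, and 10 give z = x = y = w, so z = w. But 7 ≠ 4 — contradiction.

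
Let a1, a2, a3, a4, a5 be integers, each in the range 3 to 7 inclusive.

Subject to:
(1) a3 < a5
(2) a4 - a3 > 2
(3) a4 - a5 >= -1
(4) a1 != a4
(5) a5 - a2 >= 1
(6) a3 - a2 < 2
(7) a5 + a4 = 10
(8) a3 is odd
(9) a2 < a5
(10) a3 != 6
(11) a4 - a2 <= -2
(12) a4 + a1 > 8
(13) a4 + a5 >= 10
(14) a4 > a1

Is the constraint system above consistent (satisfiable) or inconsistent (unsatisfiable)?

Unsatisfiable

Constraints 3, 5, and 11 give a2 − a4 ≥ 2, a4 − a5 ≥ -1, a5 − a2 ≥ 1.
Adding all 3 inequalities: the left sides telescope to 0, and the right sides sum to 2 + (-1) + 1 = 2. So 0 ≥ 2, which is false.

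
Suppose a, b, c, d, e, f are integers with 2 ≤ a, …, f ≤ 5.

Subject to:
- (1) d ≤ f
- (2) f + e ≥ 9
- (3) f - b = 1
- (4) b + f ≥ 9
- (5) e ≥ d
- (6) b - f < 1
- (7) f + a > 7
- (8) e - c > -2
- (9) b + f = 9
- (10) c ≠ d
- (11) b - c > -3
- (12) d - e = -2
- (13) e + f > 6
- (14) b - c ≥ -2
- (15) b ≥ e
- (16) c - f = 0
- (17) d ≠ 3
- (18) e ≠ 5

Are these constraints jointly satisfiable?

Satisfiable

Setting (a, b, c, d, e, f) = (5, 4, 5, 2, 4, 5) satisfies everything: constraint 2: f + e = 9; constraint 3: f - b = 1, and the others follow.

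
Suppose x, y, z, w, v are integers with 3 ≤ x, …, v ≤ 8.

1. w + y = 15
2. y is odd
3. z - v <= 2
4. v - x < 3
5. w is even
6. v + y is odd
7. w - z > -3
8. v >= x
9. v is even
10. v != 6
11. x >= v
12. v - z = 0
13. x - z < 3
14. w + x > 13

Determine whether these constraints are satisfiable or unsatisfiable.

Satisfiable

One satisfying assignment is x = 8, y = 7, z = 8, w = 8, v = 8.
For the less obvious constraints — constraint 1: w + y = 15; constraint 3: z - v = 0 — and the others hold by inspection.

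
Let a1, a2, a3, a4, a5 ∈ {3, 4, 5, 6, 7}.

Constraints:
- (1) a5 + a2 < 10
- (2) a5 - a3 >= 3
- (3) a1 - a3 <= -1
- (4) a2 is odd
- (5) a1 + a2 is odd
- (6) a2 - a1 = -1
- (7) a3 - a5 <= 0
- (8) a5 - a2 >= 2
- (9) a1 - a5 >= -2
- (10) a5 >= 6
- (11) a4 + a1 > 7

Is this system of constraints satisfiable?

Unsatisfiable

Constraints 2, 3, and 9 give a1 − a5 ≥ -2, a5 − a3 ≥ 3, a3 − a1 ≥ 1.
Adding all 3 inequalities: the left sides telescope to 0, and the right sides sum to (-2) + 3 + 1 = 2. So 0 ≥ 2, which is false.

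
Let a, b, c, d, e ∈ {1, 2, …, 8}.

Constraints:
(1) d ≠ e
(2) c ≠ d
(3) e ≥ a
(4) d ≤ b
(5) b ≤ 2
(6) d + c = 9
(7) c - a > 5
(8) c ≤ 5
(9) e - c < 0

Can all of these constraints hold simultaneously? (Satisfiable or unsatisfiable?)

Unsatisfiable

From constraints 4 and 5: d ≤ b ≤ 2. From constraint 8: c ≤ 5. Hence d + c ≤ 7. But constraint 6 requires d + c = 9, and 9 > 7. Contradiction.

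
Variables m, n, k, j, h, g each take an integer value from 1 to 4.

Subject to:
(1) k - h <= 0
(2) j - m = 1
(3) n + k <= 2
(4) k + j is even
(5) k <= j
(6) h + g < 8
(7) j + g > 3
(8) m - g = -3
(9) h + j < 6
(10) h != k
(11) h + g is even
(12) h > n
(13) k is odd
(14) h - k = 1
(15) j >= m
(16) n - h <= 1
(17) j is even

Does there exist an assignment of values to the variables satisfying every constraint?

Unsatisfiable

Constraint 13 makes k odd and constraint 17 makes j even, so k + j must be odd. Constraint 4 says k + j is even — contradiction.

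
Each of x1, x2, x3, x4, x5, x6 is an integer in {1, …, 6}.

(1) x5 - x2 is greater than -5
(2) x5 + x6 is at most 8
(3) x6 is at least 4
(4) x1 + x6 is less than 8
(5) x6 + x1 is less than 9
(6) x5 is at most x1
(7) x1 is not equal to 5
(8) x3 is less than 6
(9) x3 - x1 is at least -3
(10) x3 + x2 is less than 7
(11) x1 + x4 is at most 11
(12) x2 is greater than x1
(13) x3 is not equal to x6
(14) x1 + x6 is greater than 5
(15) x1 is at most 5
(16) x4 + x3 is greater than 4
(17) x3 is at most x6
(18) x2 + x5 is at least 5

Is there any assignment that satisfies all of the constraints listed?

Satisfiable

The assignment x1 = 2, x2 = 4, x3 = 1, x4 = 6, x5 = 2, x6 = 5 works:
  constraint 1 holds since x5 - x2 = -2.
  constraint 2 holds since x5 + x6 = 7.
The rest check out directly.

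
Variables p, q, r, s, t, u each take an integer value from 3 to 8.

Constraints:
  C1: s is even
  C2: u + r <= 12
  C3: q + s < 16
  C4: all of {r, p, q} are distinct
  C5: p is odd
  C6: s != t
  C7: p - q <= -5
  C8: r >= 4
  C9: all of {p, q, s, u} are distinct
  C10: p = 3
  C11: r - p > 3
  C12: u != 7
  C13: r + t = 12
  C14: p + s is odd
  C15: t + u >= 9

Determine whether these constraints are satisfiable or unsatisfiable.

Satisfiable

One satisfying assignment is p = 3, q = 8, r = 7, s = 6, t = 5, u = 5.
For the less obvious constraints — constraint 2: u + r = 12; constraint 3: q + s = 14; constraint 7: p - q = -5 — and the others hold by inspection.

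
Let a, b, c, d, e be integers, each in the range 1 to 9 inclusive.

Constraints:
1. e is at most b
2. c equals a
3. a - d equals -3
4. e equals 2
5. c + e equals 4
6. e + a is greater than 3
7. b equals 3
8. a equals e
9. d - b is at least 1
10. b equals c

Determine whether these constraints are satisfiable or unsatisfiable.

Constraint 7 fixes b = 3 and constraint 4 fixes e = 2. Constraints 2, 8, and 10 give b = c = a = e, so b = e. But 3 ≠ 2 — contradiction.

Unsatisfiable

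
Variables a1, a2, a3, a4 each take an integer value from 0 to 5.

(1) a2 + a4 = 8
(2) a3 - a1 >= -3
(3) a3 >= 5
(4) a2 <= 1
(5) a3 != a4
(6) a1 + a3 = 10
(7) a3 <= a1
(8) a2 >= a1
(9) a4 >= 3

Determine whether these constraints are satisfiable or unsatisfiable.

Unsatisfiable

From constraints 3 and 7: a1 ≥ a3 and a3 ≥ 5, so a1 ≥ 5. From constraints 4 and 8: a1 ≤ a2 and a2 ≤ 1, so a1 ≤ 1. But 1 < 5, so no value of a1 works.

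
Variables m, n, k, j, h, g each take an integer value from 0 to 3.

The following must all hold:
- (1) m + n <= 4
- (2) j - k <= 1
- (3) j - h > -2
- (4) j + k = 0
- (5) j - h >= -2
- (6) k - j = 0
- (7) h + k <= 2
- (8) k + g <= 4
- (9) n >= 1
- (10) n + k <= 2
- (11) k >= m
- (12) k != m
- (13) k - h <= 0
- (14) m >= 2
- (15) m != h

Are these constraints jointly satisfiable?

From constraint 9: n ≥ 1. From constraints 11 and 14: k ≥ m ≥ 2. Hence n + k ≥ 3. But constraint 10 requires n + k ≤ 2, and 2 < 3. Contradiction.

Unsatisfiable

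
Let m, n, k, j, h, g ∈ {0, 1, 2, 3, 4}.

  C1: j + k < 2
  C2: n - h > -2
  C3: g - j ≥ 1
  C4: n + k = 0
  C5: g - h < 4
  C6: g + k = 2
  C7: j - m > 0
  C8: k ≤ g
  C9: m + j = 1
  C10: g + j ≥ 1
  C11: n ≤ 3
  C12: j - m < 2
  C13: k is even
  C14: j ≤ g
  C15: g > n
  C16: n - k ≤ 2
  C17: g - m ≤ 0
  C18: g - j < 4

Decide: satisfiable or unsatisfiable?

Constraints 7, 14, and 17 give g ≤ m, m < j, j ≤ g. Chaining: g ≤ m < j ≤ g, which forces g < g — impossible.

Unsatisfiable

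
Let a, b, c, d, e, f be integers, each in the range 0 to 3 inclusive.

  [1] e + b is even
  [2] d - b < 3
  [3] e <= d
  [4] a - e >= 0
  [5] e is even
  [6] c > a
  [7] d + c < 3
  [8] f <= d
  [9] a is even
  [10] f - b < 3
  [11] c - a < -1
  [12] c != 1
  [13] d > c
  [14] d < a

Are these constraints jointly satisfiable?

Unsatisfiable

Constraints 6, 13, and 14 give d < a, a < c, c < d. Chaining: d < a < c < d, which forces d < d — impossible.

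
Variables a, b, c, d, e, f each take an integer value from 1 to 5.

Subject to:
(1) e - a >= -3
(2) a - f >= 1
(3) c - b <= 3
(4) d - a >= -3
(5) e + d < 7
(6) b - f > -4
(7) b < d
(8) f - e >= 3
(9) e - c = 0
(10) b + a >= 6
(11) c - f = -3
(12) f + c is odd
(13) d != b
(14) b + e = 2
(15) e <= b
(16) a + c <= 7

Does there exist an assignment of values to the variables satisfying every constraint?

Constraints 1, 2, and 8 give e − a ≥ -3, a − f ≥ 1, f − e ≥ 3.
Adding all 3 inequalities: the left sides telescope to 0, and the right sides sum to (-3) + 1 + 3 = 1. So 0 ≥ 1, which is false.

Unsatisfiable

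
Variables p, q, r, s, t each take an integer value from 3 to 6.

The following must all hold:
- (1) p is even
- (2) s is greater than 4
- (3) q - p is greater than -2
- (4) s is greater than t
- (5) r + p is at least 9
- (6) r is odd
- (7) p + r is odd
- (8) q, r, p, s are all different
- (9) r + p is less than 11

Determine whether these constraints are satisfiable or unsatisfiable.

Satisfiable

Try p = 4, q = 3, r = 5, s = 6, t = 5.
Check constraint 3: q - p = -1; constraint 5: r + p = 9; constraint 9: r + p = 9. The remaining constraints are straightforward to verify.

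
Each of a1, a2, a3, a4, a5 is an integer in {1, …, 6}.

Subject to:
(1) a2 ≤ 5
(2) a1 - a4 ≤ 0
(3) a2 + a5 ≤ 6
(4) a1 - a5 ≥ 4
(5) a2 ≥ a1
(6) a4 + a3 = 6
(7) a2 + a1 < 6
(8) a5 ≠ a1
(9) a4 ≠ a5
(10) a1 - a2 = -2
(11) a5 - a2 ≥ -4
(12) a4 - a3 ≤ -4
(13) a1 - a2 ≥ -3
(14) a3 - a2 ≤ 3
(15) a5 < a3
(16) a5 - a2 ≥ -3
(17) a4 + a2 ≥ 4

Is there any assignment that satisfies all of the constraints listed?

Unsatisfiable

Constraints 2, 4, 12, 14, and 16 give a4 − a1 ≥ 0, a1 − a5 ≥ 4, a5 − a2 ≥ -3, a2 − a3 ≥ -3, a3 − a4 ≥ 4.
Adding all 5 inequalities: the left sides telescope to 0, and the right sides sum to 0 + 4 + (-3) + (-3) + 4 = 2. So 0 ≥ 2, which is false.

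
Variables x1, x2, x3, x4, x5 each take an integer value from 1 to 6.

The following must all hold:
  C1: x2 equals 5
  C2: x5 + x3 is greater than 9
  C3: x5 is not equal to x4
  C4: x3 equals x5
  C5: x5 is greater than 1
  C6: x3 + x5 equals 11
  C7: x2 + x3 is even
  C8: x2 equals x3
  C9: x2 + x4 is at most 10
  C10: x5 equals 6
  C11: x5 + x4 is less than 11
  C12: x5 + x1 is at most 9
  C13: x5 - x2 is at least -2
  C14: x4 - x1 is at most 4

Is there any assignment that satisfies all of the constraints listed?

Constraint 1 fixes x2 = 5 and constraint 10 fixes x5 = 6. Constraints 4 and 8 give x2 = x3 = x5, so x2 = x5. But 5 ≠ 6 — contradiction.

Unsatisfiable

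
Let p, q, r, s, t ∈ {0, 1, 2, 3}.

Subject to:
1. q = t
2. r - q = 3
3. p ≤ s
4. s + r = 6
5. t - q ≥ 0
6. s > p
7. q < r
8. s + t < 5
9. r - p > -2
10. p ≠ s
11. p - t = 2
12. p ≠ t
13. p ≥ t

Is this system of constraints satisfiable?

Satisfiable

The assignment p = 2, q = 0, r = 3, s = 3, t = 0 works:
  constraint 2 holds since r - q = 3.
  constraint 4 holds since s + r = 6.
  constraint 5 holds since t - q = 0.
The rest check out directly.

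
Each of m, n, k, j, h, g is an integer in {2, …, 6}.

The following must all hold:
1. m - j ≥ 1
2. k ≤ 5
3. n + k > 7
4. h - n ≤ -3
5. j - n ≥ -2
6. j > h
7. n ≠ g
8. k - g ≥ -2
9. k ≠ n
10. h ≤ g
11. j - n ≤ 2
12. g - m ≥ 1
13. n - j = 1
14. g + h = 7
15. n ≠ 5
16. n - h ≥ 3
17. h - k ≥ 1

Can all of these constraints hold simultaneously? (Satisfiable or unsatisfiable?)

Unsatisfiable

Constraints 1, 4, 5, 8, 12, and 17 give k − g ≥ -2, g − m ≥ 1, m − j ≥ 1, j − n ≥ -2, n − h ≥ 3, h − k ≥ 1.
Adding all 6 inequalities: the left sides telescope to 0, and the right sides sum to (-2) + 1 + 1 + (-2) + 3 + 1 = 2. So 0 ≥ 2, which is false.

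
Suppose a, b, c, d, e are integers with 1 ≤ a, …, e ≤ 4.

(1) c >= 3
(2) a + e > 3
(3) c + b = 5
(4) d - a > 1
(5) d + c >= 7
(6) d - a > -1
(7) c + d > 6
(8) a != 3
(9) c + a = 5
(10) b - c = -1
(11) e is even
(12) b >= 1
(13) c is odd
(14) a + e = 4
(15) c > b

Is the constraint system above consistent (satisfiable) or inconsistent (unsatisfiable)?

The assignment a = 2, b = 2, c = 3, d = 4, e = 2 works:
  constraint 2 holds since a + e = 4.
  constraint 3 holds since c + b = 5.
The rest check out directly.

Satisfiable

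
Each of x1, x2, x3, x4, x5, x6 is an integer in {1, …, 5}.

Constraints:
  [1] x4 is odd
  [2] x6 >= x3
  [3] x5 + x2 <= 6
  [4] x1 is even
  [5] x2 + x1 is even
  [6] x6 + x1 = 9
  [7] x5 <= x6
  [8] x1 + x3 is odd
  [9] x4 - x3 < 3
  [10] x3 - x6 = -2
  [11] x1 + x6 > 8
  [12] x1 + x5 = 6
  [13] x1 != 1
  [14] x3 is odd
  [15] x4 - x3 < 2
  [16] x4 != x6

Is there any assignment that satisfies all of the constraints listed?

Satisfiable

Try x1 = 4, x2 = 2, x3 = 3, x4 = 3, x5 = 2, x6 = 5.
Check constraint 3: x5 + x2 = 4; constraint 6: x6 + x1 = 9. The remaining constraints are straightforward to verify.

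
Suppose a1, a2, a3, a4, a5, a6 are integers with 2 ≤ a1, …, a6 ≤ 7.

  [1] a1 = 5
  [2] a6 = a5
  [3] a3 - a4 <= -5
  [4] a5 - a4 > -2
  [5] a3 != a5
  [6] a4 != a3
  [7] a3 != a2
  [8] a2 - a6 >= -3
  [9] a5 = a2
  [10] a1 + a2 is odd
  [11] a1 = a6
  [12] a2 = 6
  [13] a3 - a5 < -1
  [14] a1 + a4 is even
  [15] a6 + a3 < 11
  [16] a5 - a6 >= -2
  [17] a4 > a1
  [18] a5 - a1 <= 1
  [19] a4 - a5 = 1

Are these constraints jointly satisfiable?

Unsatisfiable

Constraint 1 fixes a1 = 5 and constraint 12 fixes a2 = 6. Constraints 2, 9, and 11 give a1 = a6 = a5 = a2, so a1 = a2. But 5 ≠ 6 — contradiction.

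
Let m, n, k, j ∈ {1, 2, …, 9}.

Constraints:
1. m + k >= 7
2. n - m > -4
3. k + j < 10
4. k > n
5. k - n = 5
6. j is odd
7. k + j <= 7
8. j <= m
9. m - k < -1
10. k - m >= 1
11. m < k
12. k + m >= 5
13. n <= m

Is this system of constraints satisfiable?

Satisfiable

Take m = 2, n = 1, k = 6, j = 1. Then constraint 1: m + k = 8; constraint 2: n - m = -1; constraint 3: k + j = 7, and every other listed constraint is also met.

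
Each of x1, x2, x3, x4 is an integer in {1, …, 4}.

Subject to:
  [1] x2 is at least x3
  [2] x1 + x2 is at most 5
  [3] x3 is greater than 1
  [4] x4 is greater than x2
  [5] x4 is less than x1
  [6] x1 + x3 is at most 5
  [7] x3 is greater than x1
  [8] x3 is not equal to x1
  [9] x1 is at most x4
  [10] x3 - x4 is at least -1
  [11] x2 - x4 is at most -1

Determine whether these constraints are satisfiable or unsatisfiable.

Unsatisfiable

Constraints 1, 5, 7, and 11 give x2 < x4, x4 < x1, x1 < x3, x3 ≤ x2. Chaining: x2 < x4 < x1 < x3 ≤ x2, which forces x2 < x2 — impossible.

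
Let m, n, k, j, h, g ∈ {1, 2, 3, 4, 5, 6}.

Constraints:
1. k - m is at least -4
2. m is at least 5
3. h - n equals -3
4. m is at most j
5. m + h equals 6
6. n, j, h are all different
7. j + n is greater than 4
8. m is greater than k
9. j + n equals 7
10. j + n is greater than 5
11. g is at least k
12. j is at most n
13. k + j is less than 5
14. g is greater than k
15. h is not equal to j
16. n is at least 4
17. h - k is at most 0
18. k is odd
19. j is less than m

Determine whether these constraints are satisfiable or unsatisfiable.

From constraints 2 and 4: j ≥ m ≥ 5. From constraint 16: n ≥ 4. Hence j + n ≥ 9. But constraint 9 requires j + n = 7, and 7 < 9. Contradiction.

Unsatisfiable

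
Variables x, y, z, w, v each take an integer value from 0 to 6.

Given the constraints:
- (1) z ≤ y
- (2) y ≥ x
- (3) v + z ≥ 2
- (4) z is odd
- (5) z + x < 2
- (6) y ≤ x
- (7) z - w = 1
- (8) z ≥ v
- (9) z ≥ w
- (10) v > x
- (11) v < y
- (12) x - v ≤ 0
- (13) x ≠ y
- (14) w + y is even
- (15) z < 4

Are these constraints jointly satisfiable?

Unsatisfiable

Constraints 6, 10, and 11 give v < y, y ≤ x, x < v. Chaining: v < y ≤ x < v, which forces v < v — impossible.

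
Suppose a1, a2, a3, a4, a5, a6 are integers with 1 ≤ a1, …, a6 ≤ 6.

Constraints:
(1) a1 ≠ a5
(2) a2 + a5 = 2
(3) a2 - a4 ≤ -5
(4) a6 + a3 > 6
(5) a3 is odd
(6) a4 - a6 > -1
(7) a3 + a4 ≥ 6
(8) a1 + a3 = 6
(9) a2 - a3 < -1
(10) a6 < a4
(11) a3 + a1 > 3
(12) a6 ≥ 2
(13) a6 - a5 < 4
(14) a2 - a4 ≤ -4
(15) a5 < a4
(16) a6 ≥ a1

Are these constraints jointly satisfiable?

Satisfiable

Take a1 = 3, a2 = 1, a3 = 3, a4 = 6, a5 = 1, a6 = 4. Then constraint 2: a2 + a5 = 2; constraint 3: a2 - a4 = -5, and every other listed constraint is also met.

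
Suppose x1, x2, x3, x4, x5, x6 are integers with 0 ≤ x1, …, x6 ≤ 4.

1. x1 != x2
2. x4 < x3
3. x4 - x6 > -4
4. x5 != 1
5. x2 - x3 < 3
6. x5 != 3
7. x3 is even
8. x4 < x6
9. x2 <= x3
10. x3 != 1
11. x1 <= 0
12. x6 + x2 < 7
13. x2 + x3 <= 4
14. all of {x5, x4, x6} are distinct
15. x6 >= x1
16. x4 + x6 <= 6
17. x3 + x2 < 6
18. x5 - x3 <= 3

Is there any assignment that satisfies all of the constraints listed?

One satisfying assignment is x1 = 0, x2 = 2, x3 = 2, x4 = 1, x5 = 4, x6 = 2.
For the less obvious constraints — constraint 3: x4 - x6 = -1; constraint 5: x2 - x3 = 0; constraint 12: x6 + x2 = 4 — and the others hold by inspection.

Satisfiable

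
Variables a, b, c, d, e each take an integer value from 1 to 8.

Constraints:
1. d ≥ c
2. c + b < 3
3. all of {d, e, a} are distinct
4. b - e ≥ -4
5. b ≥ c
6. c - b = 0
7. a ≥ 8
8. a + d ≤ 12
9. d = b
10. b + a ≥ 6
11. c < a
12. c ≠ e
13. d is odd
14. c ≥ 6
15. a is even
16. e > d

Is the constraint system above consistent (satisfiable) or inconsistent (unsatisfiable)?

Unsatisfiable

From constraint 7: a ≥ 8. From constraints 1 and 14: d ≥ c ≥ 6. Hence a + d ≥ 14. But constraint 8 requires a + d ≤ 12, and 12 < 14. Contradiction.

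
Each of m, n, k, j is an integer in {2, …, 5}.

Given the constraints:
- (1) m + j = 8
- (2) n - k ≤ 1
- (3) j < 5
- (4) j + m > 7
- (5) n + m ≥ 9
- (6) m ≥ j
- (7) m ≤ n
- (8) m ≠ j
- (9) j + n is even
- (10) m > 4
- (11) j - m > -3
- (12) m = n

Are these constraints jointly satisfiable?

Satisfiable

One satisfying assignment is m = 5, n = 5, k = 5, j = 3.
For the less obvious constraints — constraint 1: m + j = 8; constraint 2: n - k = 0; constraint 4: j + m = 8 — and the others hold by inspection.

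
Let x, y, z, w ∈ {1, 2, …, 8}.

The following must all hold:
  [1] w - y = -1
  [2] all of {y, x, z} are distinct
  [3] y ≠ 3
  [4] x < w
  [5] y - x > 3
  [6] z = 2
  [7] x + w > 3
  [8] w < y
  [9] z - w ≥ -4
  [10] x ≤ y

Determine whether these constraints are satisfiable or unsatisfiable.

Satisfiable

Take x = 1, y = 5, z = 2, w = 4. Then constraint 1: w - y = -1; constraint 5: y - x = 4, and every other listed constraint is also met.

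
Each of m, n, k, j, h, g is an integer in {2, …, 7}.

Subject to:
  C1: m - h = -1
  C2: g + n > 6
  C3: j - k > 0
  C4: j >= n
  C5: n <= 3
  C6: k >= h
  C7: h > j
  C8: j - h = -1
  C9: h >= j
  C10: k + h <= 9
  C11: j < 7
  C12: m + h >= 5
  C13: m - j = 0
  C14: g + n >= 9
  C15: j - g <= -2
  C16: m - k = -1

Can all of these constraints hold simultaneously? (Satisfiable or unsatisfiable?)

Constraints 3, 6, and 7 give h ≤ k, k < j, j < h. Chaining: h ≤ k < j < h, which forces h < h — impossible.

Unsatisfiable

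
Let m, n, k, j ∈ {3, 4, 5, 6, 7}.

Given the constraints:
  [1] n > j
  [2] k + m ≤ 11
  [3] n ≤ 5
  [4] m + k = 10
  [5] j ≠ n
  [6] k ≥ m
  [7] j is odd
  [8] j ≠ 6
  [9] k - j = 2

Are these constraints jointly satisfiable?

Satisfiable

One satisfying assignment is m = 5, n = 5, k = 5, j = 3.
For the less obvious constraints — constraint 2: k + m = 10; constraint 4: m + k = 10 — and the others hold by inspection.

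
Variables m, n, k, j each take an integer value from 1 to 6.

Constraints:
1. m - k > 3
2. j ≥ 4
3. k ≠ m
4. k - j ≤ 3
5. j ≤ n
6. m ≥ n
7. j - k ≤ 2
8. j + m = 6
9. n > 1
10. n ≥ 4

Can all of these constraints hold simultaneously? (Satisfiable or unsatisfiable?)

Unsatisfiable

From constraint 2: j ≥ 4. From constraints 6 and 10: m ≥ n ≥ 4. Hence j + m ≥ 8. But constraint 8 requires j + m = 6, and 6 < 8. Contradiction.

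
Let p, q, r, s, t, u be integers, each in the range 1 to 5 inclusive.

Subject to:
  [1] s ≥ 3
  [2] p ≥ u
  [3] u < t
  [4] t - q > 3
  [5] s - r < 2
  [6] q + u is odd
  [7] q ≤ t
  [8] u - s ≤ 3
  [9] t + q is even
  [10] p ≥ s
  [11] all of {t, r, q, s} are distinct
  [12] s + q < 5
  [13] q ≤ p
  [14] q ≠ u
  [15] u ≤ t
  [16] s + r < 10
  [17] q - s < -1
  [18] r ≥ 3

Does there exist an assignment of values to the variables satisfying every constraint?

Take p = 5, q = 1, r = 4, s = 3, t = 5, u = 4. Then constraint 4: t - q = 4; constraint 5: s - r = -1; constraint 8: u - s = 1, and every other listed constraint is also met.

Satisfiable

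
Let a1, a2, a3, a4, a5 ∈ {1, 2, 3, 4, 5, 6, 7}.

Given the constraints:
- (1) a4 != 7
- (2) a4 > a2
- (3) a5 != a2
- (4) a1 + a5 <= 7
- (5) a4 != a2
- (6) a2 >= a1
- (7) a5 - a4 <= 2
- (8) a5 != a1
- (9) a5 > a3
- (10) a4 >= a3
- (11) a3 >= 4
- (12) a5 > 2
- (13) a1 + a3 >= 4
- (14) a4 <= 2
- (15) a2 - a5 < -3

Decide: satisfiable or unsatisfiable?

Unsatisfiable

From constraint 11: a3 ≥ 4. From constraints 10 and 14: a3 ≤ a4 and a4 ≤ 2, so a3 ≤ 2. But 2 < 4, so no value of a3 works.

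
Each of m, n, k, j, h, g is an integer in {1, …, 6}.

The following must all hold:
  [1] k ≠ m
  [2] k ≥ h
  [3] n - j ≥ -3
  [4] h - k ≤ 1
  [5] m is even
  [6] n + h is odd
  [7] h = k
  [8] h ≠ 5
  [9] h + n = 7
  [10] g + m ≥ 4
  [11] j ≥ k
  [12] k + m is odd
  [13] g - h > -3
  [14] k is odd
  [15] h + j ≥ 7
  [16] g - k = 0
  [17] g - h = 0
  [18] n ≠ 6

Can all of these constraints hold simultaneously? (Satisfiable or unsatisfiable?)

Take m = 4, n = 4, k = 3, j = 5, h = 3, g = 3. Then constraint 3: n - j = -1; constraint 4: h - k = 0; constraint 9: h + n = 7, and every other listed constraint is also met.

Satisfiable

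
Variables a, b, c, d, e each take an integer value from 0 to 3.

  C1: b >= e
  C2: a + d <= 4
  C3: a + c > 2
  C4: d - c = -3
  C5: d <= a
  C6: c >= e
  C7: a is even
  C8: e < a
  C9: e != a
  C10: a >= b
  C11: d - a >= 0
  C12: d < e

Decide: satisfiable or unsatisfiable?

Constraints 8, 11, and 12 give d < e, e < a, a ≤ d. Chaining: d < e < a ≤ d, which forces d < d — impossible.

Unsatisfiable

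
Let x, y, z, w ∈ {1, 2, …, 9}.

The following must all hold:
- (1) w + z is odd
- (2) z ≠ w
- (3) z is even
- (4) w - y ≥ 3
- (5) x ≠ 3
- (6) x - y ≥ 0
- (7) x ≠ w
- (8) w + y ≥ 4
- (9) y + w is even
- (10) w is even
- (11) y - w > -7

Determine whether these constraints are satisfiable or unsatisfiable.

Unsatisfiable

Constraint 10 makes w even and constraint 3 makes z even, so w + z must be even. Constraint 1 says w + z is odd — contradiction.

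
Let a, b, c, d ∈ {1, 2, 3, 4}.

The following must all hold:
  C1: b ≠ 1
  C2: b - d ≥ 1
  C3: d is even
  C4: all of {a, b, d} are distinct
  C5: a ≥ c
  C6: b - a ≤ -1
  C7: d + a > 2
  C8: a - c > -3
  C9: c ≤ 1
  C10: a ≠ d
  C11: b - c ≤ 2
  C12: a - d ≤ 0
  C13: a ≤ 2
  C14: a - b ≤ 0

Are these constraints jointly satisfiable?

Constraints 2, 6, and 12 give b − d ≥ 1, d − a ≥ 0, a − b ≥ 1.
Adding all 3 inequalities: the left sides telescope to 0, and the right sides sum to 1 + 0 + 1 = 2. So 0 ≥ 2, which is false.

Unsatisfiable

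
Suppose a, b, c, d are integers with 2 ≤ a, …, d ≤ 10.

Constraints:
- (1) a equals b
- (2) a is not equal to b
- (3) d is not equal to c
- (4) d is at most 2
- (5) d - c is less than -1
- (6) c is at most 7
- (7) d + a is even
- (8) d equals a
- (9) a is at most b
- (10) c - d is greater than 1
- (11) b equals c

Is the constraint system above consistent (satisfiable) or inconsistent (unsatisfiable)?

Unsatisfiable

From constraints 1, 8, and 11, d = a = b = c, so d = c. But constraint 3 says d ≠ c. Contradiction.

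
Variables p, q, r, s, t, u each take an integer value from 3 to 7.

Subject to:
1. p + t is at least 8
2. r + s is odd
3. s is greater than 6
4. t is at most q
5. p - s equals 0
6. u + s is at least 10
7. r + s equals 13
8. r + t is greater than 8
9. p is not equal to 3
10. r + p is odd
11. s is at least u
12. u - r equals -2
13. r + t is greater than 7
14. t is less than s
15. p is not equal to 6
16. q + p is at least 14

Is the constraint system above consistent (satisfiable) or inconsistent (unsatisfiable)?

Take p = 7, q = 7, r = 6, s = 7, t = 3, u = 4. Then constraint 1: p + t = 10; constraint 5: p - s = 0; constraint 6: u + s = 11, and every other listed constraint is also met.

Satisfiable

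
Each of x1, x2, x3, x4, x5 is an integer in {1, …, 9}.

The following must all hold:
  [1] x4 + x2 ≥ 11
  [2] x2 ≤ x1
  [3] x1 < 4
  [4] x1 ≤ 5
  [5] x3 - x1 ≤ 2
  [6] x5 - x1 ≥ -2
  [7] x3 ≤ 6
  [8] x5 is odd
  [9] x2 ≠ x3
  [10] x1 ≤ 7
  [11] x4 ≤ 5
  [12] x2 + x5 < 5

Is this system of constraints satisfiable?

Unsatisfiable

From constraint 11: x4 ≤ 5. From constraints 2 and 4: x2 ≤ x1 ≤ 5. Hence x4 + x2 ≤ 10. But constraint 1 requires x4 + x2 ≥ 11, and 11 > 10. Contradiction.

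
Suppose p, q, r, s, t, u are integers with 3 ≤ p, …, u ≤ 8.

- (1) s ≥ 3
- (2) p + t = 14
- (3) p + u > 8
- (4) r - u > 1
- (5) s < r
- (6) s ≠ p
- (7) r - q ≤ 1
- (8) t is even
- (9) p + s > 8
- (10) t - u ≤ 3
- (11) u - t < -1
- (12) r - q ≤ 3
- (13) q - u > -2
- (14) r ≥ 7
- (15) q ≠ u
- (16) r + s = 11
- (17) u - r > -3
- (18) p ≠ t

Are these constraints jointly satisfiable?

Take p = 6, q = 6, r = 7, s = 4, t = 8, u = 5. Then constraint 2: p + t = 14; constraint 3: p + u = 11, and every other listed constraint is also met.

Satisfiable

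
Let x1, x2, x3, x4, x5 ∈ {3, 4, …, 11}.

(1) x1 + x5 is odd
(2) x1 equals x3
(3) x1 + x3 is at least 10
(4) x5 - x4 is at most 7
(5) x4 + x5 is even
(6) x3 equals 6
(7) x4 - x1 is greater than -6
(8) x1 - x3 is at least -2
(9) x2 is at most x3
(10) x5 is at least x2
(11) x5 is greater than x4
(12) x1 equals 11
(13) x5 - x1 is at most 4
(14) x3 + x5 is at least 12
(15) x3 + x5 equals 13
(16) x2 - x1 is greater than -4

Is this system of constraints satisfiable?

Unsatisfiable

Constraint 12 fixes x1 = 11 and constraint 6 fixes x3 = 6, but constraint 2 requires x1 = x3. Since 11 ≠ 6, contradiction.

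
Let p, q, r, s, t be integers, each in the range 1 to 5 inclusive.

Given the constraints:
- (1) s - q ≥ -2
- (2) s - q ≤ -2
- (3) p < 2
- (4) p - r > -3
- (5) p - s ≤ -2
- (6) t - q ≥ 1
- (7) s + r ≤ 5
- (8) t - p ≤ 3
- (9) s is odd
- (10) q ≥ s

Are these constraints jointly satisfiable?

Unsatisfiable

Constraints 2, 5, 6, and 8 give s − p ≥ 2, p − t ≥ -3, t − q ≥ 1, q − s ≥ 2.
Adding all 4 inequalities: the left sides telescope to 0, and the right sides sum to 2 + (-3) + 1 + 2 = 2. So 0 ≥ 2, which is false.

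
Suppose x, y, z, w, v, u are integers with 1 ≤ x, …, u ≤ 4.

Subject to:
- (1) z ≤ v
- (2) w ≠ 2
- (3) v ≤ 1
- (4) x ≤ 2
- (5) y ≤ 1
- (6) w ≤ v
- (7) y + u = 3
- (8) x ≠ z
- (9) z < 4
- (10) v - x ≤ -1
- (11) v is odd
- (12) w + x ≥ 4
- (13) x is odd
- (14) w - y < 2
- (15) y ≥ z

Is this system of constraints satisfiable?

Unsatisfiable

From constraints 3 and 6: w ≤ v ≤ 1. From constraint 4: x ≤ 2. Hence w + x ≤ 3. But constraint 12 requires w + x ≥ 4, and 4 > 3. Contradiction.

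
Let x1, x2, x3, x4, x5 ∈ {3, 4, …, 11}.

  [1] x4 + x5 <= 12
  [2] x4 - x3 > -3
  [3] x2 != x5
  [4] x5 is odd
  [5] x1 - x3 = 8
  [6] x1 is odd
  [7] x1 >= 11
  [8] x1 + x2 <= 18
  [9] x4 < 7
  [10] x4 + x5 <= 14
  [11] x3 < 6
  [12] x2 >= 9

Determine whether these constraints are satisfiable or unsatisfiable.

From constraint 7: x1 ≥ 11. From constraint 12: x2 ≥ 9. Hence x1 + x2 ≥ 20. But constraint 8 requires x1 + x2 ≤ 18, and 18 < 20. Contradiction.

Unsatisfiable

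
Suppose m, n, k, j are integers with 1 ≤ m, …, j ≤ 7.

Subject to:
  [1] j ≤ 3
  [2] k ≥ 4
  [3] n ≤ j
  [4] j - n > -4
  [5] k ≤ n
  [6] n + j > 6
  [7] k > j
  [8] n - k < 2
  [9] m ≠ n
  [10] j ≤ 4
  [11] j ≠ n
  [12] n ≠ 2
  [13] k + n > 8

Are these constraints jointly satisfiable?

Unsatisfiable

From constraints 2 and 5: n ≥ k and k ≥ 4, so n ≥ 4. From constraints 1 and 3: n ≤ j and j ≤ 3, so n ≤ 3. But 3 < 4, so no value of n works.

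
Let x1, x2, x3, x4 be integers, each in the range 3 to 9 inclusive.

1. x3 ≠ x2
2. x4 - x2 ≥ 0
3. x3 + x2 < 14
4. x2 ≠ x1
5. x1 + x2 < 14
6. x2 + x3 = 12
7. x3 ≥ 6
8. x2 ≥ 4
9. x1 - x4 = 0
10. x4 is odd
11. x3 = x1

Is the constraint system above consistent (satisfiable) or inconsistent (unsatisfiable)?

The assignment x1 = 7, x2 = 5, x3 = 7, x4 = 7 works:
  constraint 2 holds since x4 - x2 = 2.
  constraint 3 holds since x3 + x2 = 12.
  constraint 5 holds since x1 + x2 = 12.
The rest check out directly.

Satisfiable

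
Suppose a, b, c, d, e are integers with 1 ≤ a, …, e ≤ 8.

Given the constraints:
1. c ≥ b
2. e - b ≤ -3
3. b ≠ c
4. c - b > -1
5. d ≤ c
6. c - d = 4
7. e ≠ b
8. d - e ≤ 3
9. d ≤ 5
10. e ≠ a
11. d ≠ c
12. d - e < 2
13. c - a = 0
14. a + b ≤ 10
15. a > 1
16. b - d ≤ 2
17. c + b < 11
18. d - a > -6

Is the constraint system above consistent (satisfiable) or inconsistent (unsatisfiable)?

Take a = 6, b = 4, c = 6, d = 2, e = 1. Then constraint 2: e - b = -3; constraint 4: c - b = 2; constraint 6: c - d = 4, and every other listed constraint is also met.

Satisfiable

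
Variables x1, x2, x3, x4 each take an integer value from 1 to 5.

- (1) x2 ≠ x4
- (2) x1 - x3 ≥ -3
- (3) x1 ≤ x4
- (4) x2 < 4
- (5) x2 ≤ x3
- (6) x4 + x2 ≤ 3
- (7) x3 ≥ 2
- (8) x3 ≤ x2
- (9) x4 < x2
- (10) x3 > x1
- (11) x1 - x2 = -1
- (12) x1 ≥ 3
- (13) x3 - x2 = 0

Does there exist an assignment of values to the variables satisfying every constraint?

From constraints 3 and 12: x4 ≥ x1 ≥ 3. From constraints 7 and 8: x2 ≥ x3 ≥ 2. Hence x4 + x2 ≥ 5. But constraint 6 requires x4 + x2 ≤ 3, and 3 < 5. Contradiction.

Unsatisfiable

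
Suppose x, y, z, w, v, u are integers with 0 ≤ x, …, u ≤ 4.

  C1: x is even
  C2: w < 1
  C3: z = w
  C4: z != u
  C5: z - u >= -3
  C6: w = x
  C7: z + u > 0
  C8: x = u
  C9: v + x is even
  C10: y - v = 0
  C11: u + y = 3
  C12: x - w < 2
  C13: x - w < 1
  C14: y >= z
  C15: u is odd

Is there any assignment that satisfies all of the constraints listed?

Unsatisfiable

From constraints 3, 6, and 8, z = w = x = u, so z = u. But constraint 4 says z ≠ u. Contradiction.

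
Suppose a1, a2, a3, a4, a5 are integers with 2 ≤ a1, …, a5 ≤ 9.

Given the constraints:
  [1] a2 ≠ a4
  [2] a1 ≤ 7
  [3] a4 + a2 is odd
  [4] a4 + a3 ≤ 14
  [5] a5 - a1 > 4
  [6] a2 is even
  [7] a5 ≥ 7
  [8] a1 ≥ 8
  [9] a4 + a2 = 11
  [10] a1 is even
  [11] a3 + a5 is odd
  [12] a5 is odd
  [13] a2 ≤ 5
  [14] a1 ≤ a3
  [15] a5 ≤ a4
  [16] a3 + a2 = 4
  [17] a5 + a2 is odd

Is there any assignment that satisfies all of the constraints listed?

From constraints 7 and 15: a4 ≥ a5 ≥ 7. From constraints 8 and 14: a3 ≥ a1 ≥ 8. Hence a4 + a3 ≥ 15. But constraint 4 requires a4 + a3 ≤ 14, and 14 < 15. Contradiction.

Unsatisfiable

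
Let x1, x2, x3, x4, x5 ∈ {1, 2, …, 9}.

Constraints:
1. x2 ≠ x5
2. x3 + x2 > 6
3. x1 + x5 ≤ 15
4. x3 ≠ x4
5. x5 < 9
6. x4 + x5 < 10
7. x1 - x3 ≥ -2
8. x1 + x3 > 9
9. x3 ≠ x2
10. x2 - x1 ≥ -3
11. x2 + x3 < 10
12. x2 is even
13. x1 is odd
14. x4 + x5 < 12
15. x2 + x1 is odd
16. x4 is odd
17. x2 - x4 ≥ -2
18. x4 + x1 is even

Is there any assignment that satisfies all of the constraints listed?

Try x1 = 5, x2 = 2, x3 = 7, x4 = 1, x5 = 8.
Check constraint 2: x3 + x2 = 9; constraint 3: x1 + x5 = 13. The remaining constraints are straightforward to verify.

Satisfiable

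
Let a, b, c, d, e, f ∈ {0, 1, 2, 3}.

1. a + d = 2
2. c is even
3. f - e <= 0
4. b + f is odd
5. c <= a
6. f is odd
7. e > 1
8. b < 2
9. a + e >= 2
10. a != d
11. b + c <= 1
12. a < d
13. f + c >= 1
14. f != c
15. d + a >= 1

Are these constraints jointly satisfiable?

Setting (a, b, c, d, e, f) = (0, 0, 0, 2, 2, 1) satisfies everything: constraint 1: a + d = 2; constraint 3: f - e = -1; constraint 9: a + e = 2, and the others follow.

Satisfiable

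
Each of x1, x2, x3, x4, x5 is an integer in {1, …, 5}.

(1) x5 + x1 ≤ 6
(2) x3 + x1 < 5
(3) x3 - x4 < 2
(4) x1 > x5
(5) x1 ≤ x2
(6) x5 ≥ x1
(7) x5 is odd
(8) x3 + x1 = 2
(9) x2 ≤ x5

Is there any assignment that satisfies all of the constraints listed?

Unsatisfiable

Constraints 4, 5, and 9 give x1 ≤ x2, x2 ≤ x5, x5 < x1. Chaining: x1 ≤ x2 ≤ x5 < x1, which forces x1 < x1 — impossible.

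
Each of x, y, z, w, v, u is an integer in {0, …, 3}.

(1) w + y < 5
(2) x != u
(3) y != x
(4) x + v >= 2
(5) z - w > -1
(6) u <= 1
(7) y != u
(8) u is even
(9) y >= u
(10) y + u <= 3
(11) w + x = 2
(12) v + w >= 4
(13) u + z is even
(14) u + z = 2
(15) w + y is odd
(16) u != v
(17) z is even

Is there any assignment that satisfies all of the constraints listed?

Try x = 1, y = 2, z = 2, w = 1, v = 3, u = 0.
Check constraint 1: w + y = 3; constraint 4: x + v = 4; constraint 5: z - w = 1. The remaining constraints are straightforward to verify.

Satisfiable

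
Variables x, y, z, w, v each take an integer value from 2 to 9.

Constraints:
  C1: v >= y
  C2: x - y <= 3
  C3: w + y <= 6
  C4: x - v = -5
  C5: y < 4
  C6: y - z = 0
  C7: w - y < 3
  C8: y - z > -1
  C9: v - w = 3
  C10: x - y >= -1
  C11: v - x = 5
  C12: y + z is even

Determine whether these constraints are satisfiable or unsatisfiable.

One satisfying assignment is x = 2, y = 2, z = 2, w = 4, v = 7.
For the less obvious constraints — constraint 2: x - y = 0; constraint 3: w + y = 6; constraint 4: x - v = -5 — and the others hold by inspection.

Satisfiable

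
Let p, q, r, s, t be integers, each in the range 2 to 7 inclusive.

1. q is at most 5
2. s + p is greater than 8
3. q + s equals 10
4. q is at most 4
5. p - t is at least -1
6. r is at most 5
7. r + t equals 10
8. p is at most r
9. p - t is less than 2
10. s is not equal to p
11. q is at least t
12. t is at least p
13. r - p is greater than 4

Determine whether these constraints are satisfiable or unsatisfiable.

From constraint 6: r ≤ 5. From constraints 4 and 11: t ≤ q ≤ 4. Hence r + t ≤ 9. But constraint 7 requires r + t = 10, and 10 > 9. Contradiction.

Unsatisfiable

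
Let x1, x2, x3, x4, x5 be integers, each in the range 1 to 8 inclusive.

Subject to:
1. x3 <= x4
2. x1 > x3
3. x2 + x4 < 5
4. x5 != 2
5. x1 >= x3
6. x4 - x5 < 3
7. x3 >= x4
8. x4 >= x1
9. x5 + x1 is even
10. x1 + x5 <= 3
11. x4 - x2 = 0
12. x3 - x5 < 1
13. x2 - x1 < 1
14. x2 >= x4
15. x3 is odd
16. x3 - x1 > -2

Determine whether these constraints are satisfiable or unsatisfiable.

Unsatisfiable

Constraints 2, 7, and 8 give x3 < x1, x1 ≤ x4, x4 ≤ x3. Chaining: x3 < x1 ≤ x4 ≤ x3, which forces x3 < x3 — impossible.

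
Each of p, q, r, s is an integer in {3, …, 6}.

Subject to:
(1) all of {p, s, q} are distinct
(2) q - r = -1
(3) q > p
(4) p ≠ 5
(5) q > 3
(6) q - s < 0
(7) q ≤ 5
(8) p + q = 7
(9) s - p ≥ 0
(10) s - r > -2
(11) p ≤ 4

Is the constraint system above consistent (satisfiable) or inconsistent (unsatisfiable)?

Satisfiable

Take p = 3, q = 4, r = 5, s = 6. Then constraint 2: q - r = -1; constraint 6: q - s = -2; constraint 8: p + q = 7, and every other listed constraint is also met.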